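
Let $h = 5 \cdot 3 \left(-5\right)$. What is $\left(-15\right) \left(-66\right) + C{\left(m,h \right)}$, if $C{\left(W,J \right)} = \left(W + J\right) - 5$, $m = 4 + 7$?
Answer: $921$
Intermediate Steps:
$m = 11$
$h = -75$ ($h = 15 \left(-5\right) = -75$)
$C{\left(W,J \right)} = -5 + J + W$ ($C{\left(W,J \right)} = \left(J + W\right) - 5 = -5 + J + W$)
$\left(-15\right) \left(-66\right) + C{\left(m,h \right)} = \left(-15\right) \left(-66\right) - 69 = 990 - 69 = 921$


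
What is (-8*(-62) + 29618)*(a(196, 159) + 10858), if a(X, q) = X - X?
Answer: 326977812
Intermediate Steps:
a(X, q) = 0
(-8*(-62) + 29618)*(a(196, 159) + 10858) = (-8*(-62) + 29618)*(0 + 10858) = (496 + 29618)*10858 = 30114*10858 = 326977812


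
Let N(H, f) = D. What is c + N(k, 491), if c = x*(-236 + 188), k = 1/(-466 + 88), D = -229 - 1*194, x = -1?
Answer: -375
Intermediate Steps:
D = -423 (D = -229 - 194 = -423)
k = -1/378 (k = 1/(-378) = -1/378 ≈ -0.0026455)
N(H, f) = -423
c = 48 (c = -(-236 + 188) = -1*(-48) = 48)
c + N(k, 491) = 48 - 423 = -375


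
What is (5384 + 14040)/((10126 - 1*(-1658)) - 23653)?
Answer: -19424/11869 ≈ -1.6365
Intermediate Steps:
(5384 + 14040)/((10126 - 1*(-1658)) - 23653) = 19424/((10126 + 1658) - 23653) = 19424/(11784 - 23653) = 19424/(-11869) = 19424*(-1/11869) = -19424/11869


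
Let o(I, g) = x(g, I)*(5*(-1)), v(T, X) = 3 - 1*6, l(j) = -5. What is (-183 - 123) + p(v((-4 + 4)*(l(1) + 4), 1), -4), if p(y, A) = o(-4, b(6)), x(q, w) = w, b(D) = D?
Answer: -286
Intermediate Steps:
v(T, X) = -3 (v(T, X) = 3 - 6 = -3)
o(I, g) = -5*I (o(I, g) = I*(5*(-1)) = I*(-5) = -5*I)
p(y, A) = 20 (p(y, A) = -5*(-4) = 20)
(-183 - 123) + p(v((-4 + 4)*(l(1) + 4), 1), -4) = (-183 - 123) + 20 = -306 + 20 = -286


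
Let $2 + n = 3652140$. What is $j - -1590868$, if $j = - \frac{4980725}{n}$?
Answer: $\frac{5810064495059}{3652138} \approx 1.5909 \cdot 10^{6}$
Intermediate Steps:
$n = 3652138$ ($n = -2 + 3652140 = 3652138$)
$j = - \frac{4980725}{3652138} \approx -1.3638$
$j - -1590868 = - \frac{4980725}{3652138} - -1590868 = - \frac{4980725}{3652138} + 1590868 = \frac{5810064495059}{3652138}$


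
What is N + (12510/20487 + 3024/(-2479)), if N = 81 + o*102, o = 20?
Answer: 35896288545/16929091 ≈ 2120.4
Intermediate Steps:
N = 2121 (N = 81 + 20*102 = 81 + 2040 = 2121)
N + (12510/20487 + 3024/(-2479)) = 2121 + (12510/20487 + 3024/(-2479)) = 2121 + (12510*(1/20487) + 3024*(-1/2479)) = 2121 + (4170/6829 - 3024/2479) = 2121 - 10313466/16929091 = 35896288545/16929091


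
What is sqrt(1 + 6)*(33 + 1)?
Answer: 34*sqrt(7) ≈ 89.956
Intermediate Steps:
sqrt(1 + 6)*(33 + 1) = sqrt(7)*34 = 34*sqrt(7)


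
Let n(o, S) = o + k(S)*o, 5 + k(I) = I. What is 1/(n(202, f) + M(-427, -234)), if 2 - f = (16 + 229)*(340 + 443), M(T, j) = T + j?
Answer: -1/38751735 ≈ -2.5805e-8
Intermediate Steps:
k(I) = -5 + I
f = -191833 (f = 2 - (16 + 229)*(340 + 443) = 2 - 245*783 = 2 - 1*191835 = 2 - 191835 = -191833)
n(o, S) = o + o*(-5 + S) (n(o, S) = o + (-5 + S)*o = o + o*(-5 + S))
1/(n(202, f) + M(-427, -234)) = 1/(202*(-4 - 191833) + (-427 - 234)) = 1/(202*(-191837) - 661) = 1/(-38751074 - 661) = 1/(-38751735) = -1/38751735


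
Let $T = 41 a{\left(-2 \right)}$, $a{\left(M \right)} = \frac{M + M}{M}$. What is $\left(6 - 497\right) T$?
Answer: $-40262$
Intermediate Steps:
$a{\left(M \right)} = 2$ ($a{\left(M \right)} = \frac{2 M}{M} = 2$)
$T = 82$ ($T = 41 \cdot 2 = 82$)
$\left(6 - 497\right) T = \left(6 - 497\right) 82 = \left(-491\right) 82 = -40262$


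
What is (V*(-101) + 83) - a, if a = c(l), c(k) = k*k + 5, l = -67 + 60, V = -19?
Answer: 1948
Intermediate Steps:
l = -7
c(k) = 5 + k**2 (c(k) = k**2 + 5 = 5 + k**2)
a = 54 (a = 5 + (-7)**2 = 5 + 49 = 54)
(V*(-101) + 83) - a = (-19*(-101) + 83) - 1*54 = (1919 + 83) - 54 = 2002 - 54 = 1948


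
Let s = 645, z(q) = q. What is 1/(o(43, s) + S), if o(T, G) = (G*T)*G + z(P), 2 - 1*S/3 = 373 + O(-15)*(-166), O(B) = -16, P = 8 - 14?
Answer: 1/17879988 ≈ 5.5928e-8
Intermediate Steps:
P = -6
S = -9081 (S = 6 - 3*(373 - 16*(-166)) = 6 - 3*(373 + 2656) = 6 - 3*3029 = 6 - 9087 = -9081)
o(T, G) = -6 + T*G**2 (o(T, G) = (G*T)*G - 6 = T*G**2 - 6 = -6 + T*G**2)
1/(o(43, s) + S) = 1/((-6 + 43*645**2) - 9081) = 1/((-6 + 43*416025) - 9081) = 1/((-6 + 17889075) - 9081) = 1/(17889069 - 9081) = 1/17879988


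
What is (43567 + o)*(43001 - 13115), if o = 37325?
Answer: 2417538312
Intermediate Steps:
(43567 + o)*(43001 - 13115) = (43567 + 37325)*(43001 - 13115) = 80892*29886 = 2417538312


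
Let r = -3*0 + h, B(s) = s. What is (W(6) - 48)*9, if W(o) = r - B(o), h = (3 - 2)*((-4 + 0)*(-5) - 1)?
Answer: -315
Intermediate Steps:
h = 19 (h = 1*(-4*(-5) - 1) = 1*(20 - 1) = 1*19 = 19)
r = 19 (r = -3*0 + 19 = 0 + 19 = 19)
W(o) = 19 - o
(W(6) - 48)*9 = ((19 - 1*6) - 48)*9 = ((19 - 6) - 48)*9 = (13 - 48)*9 = -35*9 = -315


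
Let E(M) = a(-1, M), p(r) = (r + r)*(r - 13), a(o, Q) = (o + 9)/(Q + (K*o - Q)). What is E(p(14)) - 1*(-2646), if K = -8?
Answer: 2647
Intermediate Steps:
a(o, Q) = -(9 + o)/(8*o) (a(o, Q) = (o + 9)/(Q + (-8*o - Q)) = (9 + o)/(Q + (-Q - 8*o)) = (9 + o)/((-8*o)) = (9 + o)*(-1/(8*o)) = -(9 + o)/(8*o))
p(r) = 2*r*(-13 + r) (p(r) = (2*r)*(-13 + r) = 2*r*(-13 + r))
E(M) = 1 (E(M) = (1/8)*(-9 - 1*(-1))/(-1) = (1/8)*(-1)*(-9 + 1) = (1/8)*(-1)*(-8) = 1)
E(p(14)) - 1*(-2646) = 1 - 1*(-2646) = 1 + 2646 = 2647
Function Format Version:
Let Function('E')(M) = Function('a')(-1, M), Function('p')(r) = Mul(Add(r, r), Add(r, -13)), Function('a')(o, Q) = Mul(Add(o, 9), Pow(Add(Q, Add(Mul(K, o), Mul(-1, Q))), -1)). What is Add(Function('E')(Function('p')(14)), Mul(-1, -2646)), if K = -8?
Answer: 2647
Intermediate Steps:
Function('a')(o, Q) = Mul(Rational(-1, 8), Pow(o, -1), Add(9, o)) (Function('a')(o, Q) = Mul(Add(o, 9), Pow(Add(Q, Add(Mul(-8, o), Mul(-1, Q))), -1)) = Mul(Add(9, o), Pow(Add(Q, Add(Mul(-1, Q), Mul(-8, o))), -1)) = Mul(Add(9, o), Pow(Mul(-8, o), -1)) = Mul(Add(9, o), Mul(Rational(-1, 8), Pow(o, -1))) = Mul(Rational(-1, 8), Pow(o, -1), Add(9, o)))
Function('p')(r) = Mul(2, r, Add(-13, r)) (Function('p')(r) = Mul(Mul(2, r), Add(-13, r)) = Mul(2, r, Add(-13, r)))
Function('E')(M) = 1 (Function('E')(M) = Mul(Rational(1, 8), Pow(-1, -1), Add(-9, Mul(-1, -1))) = Mul(Rational(1, 8), -1, Add(-9, 1)) = Mul(Rational(1, 8), -1, -8) = 1)
Add(Function('E')(Function('p')(14)), Mul(-1, -2646)) = Add(1, Mul(-1, -2646)) = Add(1, 2646) = 2647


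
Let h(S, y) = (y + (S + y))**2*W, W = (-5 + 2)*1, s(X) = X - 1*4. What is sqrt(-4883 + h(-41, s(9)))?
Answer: I*sqrt(7766) ≈ 88.125*I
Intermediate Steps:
s(X) = -4 + X (s(X) = X - 4 = -4 + X)
W = -3 (W = -3*1 = -3)
h(S, y) = -3*(S + 2*y)**2 (h(S, y) = (y + (S + y))**2*(-3) = (S + 2*y)**2*(-3) = -3*(S + 2*y)**2)
sqrt(-4883 + h(-41, s(9))) = sqrt(-4883 - 3*(-41 + 2*(-4 + 9))**2) = sqrt(-4883 - 3*(-41 + 2*5)**2) = sqrt(-4883 - 3*(-41 + 10)**2) = sqrt(-4883 - 3*(-31)**2) = sqrt(-4883 - 3*961) = sqrt(-4883 - 2883) = sqrt(-7766) = I*sqrt(7766)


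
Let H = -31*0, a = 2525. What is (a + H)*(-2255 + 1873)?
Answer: -964550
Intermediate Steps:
H = 0
(a + H)*(-2255 + 1873) = (2525 + 0)*(-2255 + 1873) = 2525*(-382) = -964550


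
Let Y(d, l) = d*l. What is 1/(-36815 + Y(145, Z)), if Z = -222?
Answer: -1/69005 ≈ -1.4492e-5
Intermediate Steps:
1/(-36815 + Y(145, Z)) = 1/(-36815 + 145*(-222)) = 1/(-36815 - 32190) = 1/(-69005) = -1/69005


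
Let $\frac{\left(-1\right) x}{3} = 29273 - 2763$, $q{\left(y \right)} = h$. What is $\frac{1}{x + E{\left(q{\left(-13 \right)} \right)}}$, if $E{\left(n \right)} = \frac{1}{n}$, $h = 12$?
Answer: $- \frac{12}{954359} \approx -1.2574 \cdot 10^{-5}$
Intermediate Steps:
$q{\left(y \right)} = 12$
$x = -79530$ ($x = - 3 \left(29273 - 2763\right) = \left(-3\right) 26510 = -79530$)
$\frac{1}{x + E{\left(q{\left(-13 \right)} \right)}} = \frac{1}{-79530 + \frac{1}{12}} = \frac{1}{- \frac{954359}{12}} = - \frac{12}{954359}$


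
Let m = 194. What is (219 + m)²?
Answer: 170569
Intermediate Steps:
(219 + m)² = (219 + 194)² = 413² = 170569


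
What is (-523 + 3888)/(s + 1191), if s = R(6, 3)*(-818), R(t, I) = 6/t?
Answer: 3365/373 ≈ 9.0215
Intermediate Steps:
s = -818 (s = (6/6)*(-818) = (6*(⅙))*(-818) = 1*(-818) = -818)
(-523 + 3888)/(s + 1191) = (-523 + 3888)/(-818 + 1191) = 3365/373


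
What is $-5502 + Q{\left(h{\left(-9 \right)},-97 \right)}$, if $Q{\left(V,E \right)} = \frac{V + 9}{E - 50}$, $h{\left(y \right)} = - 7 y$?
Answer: $- \frac{269622}{49} \approx -5502.5$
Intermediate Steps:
$Q{\left(V,E \right)} = \frac{9 + V}{-50 + E}$
$-5502 + Q{\left(h{\left(-9 \right)},-97 \right)} = -5502 + \frac{9 - -63}{-50 - 97} = -5502 + \frac{9 + 63}{-147} = -5502 - \frac{24}{49} = - \frac{269622}{49}$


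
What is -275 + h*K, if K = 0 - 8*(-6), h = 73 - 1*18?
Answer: 2365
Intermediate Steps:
h = 55 (h = 73 - 18 = 55)
K = 48 (K = 0 + 48 = 48)
-275 + h*K = -275 + 55*48 = -275 + 2640 = 2365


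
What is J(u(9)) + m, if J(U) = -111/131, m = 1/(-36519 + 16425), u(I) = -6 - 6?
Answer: -2230565/2632314 ≈ -0.84738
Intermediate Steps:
u(I) = -12
m = -1/20094 (m = 1/(-20094) = -1/20094 ≈ -4.9766e-5)
J(U) = -111/131 (J(U) = -111*1/131 = -111/131)
J(u(9)) + m = -111/131 - 1/20094 = -2230565/2632314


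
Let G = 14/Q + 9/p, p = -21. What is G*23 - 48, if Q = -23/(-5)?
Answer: 85/7 ≈ 12.143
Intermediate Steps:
Q = 23/5 (Q = -23*(-⅕) = 23/5 ≈ 4.6000)
G = 421/161 (G = 14/(23/5) + 9/(-21) = 14*(5/23) + 9*(-1/21) = 70/23 - 3/7 = 421/161 ≈ 2.6149)
G*23 - 48 = (421/161)*23 - 48 = 421/7 - 48 = 85/7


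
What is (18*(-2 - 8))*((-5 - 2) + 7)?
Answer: 0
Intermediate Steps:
(18*(-2 - 8))*((-5 - 2) + 7) = (18*(-10))*(-7 + 7) = -180*0 = 0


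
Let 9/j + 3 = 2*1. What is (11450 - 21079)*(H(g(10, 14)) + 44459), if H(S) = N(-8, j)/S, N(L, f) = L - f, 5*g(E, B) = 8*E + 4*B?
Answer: -58221064841/136 ≈ -4.2810e+8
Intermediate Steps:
j = -9 (j = 9/(-3 + 2*1) = 9/(-3 + 2) = 9/(-1) = 9*(-1) = -9)
g(E, B) = 4*B/5 + 8*E/5 (g(E, B) = (8*E + 4*B)/5 = (4*B + 8*E)/5 = 4*B/5 + 8*E/5)
H(S) = 1/S (H(S) = (-8 - 1*(-9))/S = (-8 + 9)/S = 1/S)
(11450 - 21079)*(H(g(10, 14)) + 44459) = (11450 - 21079)*(1/((⅘)*14 + (8/5)*10) + 44459) = -9629*(1/(56/5 + 16) + 44459) = -9629*(1/(136/5) + 44459) = -9629*(5/136 + 44459) = -9629*6046429/136 = -58221064841/136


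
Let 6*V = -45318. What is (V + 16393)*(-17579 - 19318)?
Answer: -326169480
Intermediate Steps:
V = -7553 (V = (⅙)*(-45318) = -7553)
(V + 16393)*(-17579 - 19318) = (-7553 + 16393)*(-17579 - 19318) = 8840*(-36897) = -326169480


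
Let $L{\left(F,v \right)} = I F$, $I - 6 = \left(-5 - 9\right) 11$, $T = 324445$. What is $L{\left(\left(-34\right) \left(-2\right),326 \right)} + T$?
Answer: $314381$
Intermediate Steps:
$I = -148$ ($I = 6 + \left(-5 - 9\right) 11 = 6 - 154 = -148$)
$L{\left(F,v \right)} = - 148 F$
$L{\left(\left(-34\right) \left(-2\right),326 \right)} + T = - 148 \left(\left(-34\right) \left(-2\right)\right) + 324445 = \left(-148\right) 68 + 324445 = -10064 + 324445 = 314381$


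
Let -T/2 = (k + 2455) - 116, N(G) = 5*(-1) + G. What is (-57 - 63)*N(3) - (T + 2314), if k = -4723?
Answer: -6842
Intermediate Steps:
N(G) = -5 + G
T = 4768 (T = -2*((-4723 + 2455) - 116) = -2*(-2268 - 116) = -2*(-2384) = 4768)
(-57 - 63)*N(3) - (T + 2314) = (-57 - 63)*(-5 + 3) - (4768 + 2314) = -120*(-2) - 1*7082 = 240 - 7082 = -6842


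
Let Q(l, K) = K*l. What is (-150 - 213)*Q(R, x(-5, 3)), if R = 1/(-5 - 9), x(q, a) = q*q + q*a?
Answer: 1815/7 ≈ 259.29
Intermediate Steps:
x(q, a) = q**2 + a*q
R = -1/14 (R = 1/(-14) = -1/14 ≈ -0.071429)
(-150 - 213)*Q(R, x(-5, 3)) = (-150 - 213)*(-5*(3 - 5)*(-1/14)) = -363*(-5*(-2))*(-1)/14 = -3630*(-1)/14 = -363*(-5/7) = 1815/7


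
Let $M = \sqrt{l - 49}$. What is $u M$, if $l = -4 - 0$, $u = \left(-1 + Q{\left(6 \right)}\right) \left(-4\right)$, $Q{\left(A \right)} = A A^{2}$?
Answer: $- 860 i \sqrt{53} \approx - 6260.9 i$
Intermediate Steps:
$Q{\left(A \right)} = A^{3}$
$u = -860$ ($u = \left(-1 + 6^{3}\right) \left(-4\right) = \left(-1 + 216\right) \left(-4\right) = 215 \left(-4\right) = -860$)
$l = -4$ ($l = -4 + 0 = -4$)
$M = i \sqrt{53}$ ($M = \sqrt{-4 - 49} = \sqrt{-53} = i \sqrt{53} \approx 7.2801 i$)
$u M = - 860 i \sqrt{53}$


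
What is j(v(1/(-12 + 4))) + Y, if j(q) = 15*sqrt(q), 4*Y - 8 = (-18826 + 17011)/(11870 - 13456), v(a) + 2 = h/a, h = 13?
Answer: 14503/6344 + 15*I*sqrt(106) ≈ 2.2861 + 154.43*I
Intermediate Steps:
v(a) = -2 + 13/a
Y = 14503/6344 (Y = 2 + ((-18826 + 17011)/(11870 - 13456))/4 = 2 + (-1815/(-1586))/4 = 2 + (-1815*(-1/1586))/4 = 2 + (1/4)*(1815/1586) = 2 + 1815/6344 = 14503/6344 ≈ 2.2861)
j(v(1/(-12 + 4))) + Y = 15*sqrt(-2 + 13/(1/(-12 + 4))) + 14503/6344 = 15*sqrt(-2 + 13/(1/(-8))) + 14503/6344 = 15*sqrt(-2 + 13/(-1/8)) + 14503/6344 = 15*sqrt(-2 + 13*(-8)) + 14503/6344 = 15*sqrt(-2 - 104) + 14503/6344 = 15*sqrt(-106) + 14503/6344 = 15*(I*sqrt(106)) + 14503/6344 = 15*I*sqrt(106) + 14503/6344 = 14503/6344 + 15*I*sqrt(106)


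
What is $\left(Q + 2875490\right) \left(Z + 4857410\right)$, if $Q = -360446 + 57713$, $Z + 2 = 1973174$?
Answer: $17573427654574$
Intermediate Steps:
$Z = 1973172$ ($Z = -2 + 1973174 = 1973172$)
$Q = -302733$
$\left(Q + 2875490\right) \left(Z + 4857410\right) = \left(-302733 + 2875490\right) \left(1973172 + 4857410\right) = 2572757 \cdot 6830582 = 17573427654574$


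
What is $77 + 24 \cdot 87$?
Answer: $2165$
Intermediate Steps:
$77 + 24 \cdot 87 = 77 + 2088 = 2165$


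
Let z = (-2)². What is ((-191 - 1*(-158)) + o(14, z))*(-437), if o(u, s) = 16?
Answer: 7429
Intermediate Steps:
z = 4
((-191 - 1*(-158)) + o(14, z))*(-437) = ((-191 - 1*(-158)) + 16)*(-437) = ((-191 + 158) + 16)*(-437) = (-33 + 16)*(-437) = -17*(-437) = 7429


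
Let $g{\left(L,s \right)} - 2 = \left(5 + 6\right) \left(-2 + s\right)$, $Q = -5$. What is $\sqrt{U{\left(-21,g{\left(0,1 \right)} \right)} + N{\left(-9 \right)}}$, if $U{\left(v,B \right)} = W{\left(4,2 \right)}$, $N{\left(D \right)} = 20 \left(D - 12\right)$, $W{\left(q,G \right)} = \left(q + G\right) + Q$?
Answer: $i \sqrt{419} \approx 20.469 i$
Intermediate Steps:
$g{\left(L,s \right)} = -20 + 11 s$ ($g{\left(L,s \right)} = 2 + \left(5 + 6\right) \left(-2 + s\right) = 2 + 11 \left(-2 + s\right) = 2 + \left(-22 + 11 s\right) = -20 + 11 s$)
$W{\left(q,G \right)} = -5 + G + q$ ($W{\left(q,G \right)} = \left(q + G\right) - 5 = \left(G + q\right) - 5 = -5 + G + q$)
$N{\left(D \right)} = -240 + 20 D$ ($N{\left(D \right)} = 20 \left(-12 + D\right) = -240 + 20 D$)
$U{\left(v,B \right)} = 1$ ($U{\left(v,B \right)} = -5 + 2 + 4 = 1$)
$\sqrt{U{\left(-21,g{\left(0,1 \right)} \right)} + N{\left(-9 \right)}} = \sqrt{1 + \left(-240 + 20 \left(-9\right)\right)} = \sqrt{1 - 420} = \sqrt{-419} = i \sqrt{419}$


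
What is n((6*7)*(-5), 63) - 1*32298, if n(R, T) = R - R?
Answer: -32298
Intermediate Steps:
n(R, T) = 0
n((6*7)*(-5), 63) - 1*32298 = 0 - 1*32298 = 0 - 32298 = -32298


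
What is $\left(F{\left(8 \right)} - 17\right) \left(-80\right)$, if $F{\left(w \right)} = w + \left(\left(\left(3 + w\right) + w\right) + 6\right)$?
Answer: $-1280$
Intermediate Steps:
$F{\left(w \right)} = 9 + 3 w$ ($F{\left(w \right)} = w + \left(\left(3 + 2 w\right) + 6\right) = w + \left(9 + 2 w\right) = 9 + 3 w$)
$\left(F{\left(8 \right)} - 17\right) \left(-80\right) = \left(\left(9 + 3 \cdot 8\right) - 17\right) \left(-80\right) = \left(\left(9 + 24\right) - 17\right) \left(-80\right) = \left(33 - 17\right) \left(-80\right) = 16 \left(-80\right) = -1280$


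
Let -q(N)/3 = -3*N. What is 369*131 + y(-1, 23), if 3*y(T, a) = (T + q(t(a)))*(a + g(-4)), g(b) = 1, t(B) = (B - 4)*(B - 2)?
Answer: 77059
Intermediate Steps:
t(B) = (-4 + B)*(-2 + B)
q(N) = 9*N (q(N) = -(-9)*N = 9*N)
y(T, a) = (1 + a)*(72 + T - 54*a + 9*a**2)/3 (y(T, a) = ((T + 9*(8 + a**2 - 6*a))*(a + 1))/3 = ((T + (72 - 54*a + 9*a**2))*(1 + a))/3 = ((72 + T - 54*a + 9*a**2)*(1 + a))/3 = ((1 + a)*(72 + T - 54*a + 9*a**2))/3 = (1 + a)*(72 + T - 54*a + 9*a**2)/3)
369*131 + y(-1, 23) = 369*131 + (24 - 15*23**2 + 3*23**3 + 6*23 + (1/3)*(-1) + (1/3)*(-1)*23) = 48339 + (24 - 15*529 + 3*12167 + 138 - 1/3 - 23/3) = 48339 + (24 - 7935 + 36501 + 138 - 1/3 - 23/3) = 48339 + 28720 = 77059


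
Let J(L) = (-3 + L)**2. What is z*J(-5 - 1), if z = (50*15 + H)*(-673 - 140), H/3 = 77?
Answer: -64601793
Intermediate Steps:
H = 231 (H = 3*77 = 231)
z = -797553 (z = (50*15 + 231)*(-673 - 140) = (750 + 231)*(-813) = 981*(-813) = -797553)
z*J(-5 - 1) = -797553*(-3 + (-5 - 1))**2 = -797553*(-3 - 6)**2 = -797553*(-9)**2 = -797553*81 = -64601793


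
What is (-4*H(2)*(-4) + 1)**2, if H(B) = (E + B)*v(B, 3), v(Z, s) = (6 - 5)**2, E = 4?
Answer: 9409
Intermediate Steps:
v(Z, s) = 1 (v(Z, s) = 1**2 = 1)
H(B) = 4 + B (H(B) = (4 + B)*1 = 4 + B)
(-4*H(2)*(-4) + 1)**2 = (-4*(4 + 2)*(-4) + 1)**2 = (-4*6*(-4) + 1)**2 = (-24*(-4) + 1)**2 = (96 + 1)**2 = 97**2 = 9409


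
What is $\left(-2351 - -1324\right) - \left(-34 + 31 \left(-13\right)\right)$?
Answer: $-590$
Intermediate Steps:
$\left(-2351 - -1324\right) - \left(-34 + 31 \left(-13\right)\right) = \left(-2351 + 1324\right) - \left(-34 - 403\right) = -1027 - -437 = -1027 + 437 = -590$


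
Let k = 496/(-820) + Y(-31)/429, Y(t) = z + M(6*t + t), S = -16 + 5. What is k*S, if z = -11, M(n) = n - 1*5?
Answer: 100961/7995 ≈ 12.628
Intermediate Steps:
M(n) = -5 + n (M(n) = n - 5 = -5 + n)
S = -11
Y(t) = -16 + 7*t (Y(t) = -11 + (-5 + (6*t + t)) = -11 + (-5 + 7*t) = -16 + 7*t)
k = -100961/87945 (k = 496/(-820) + (-16 + 7*(-31))/429 = 496*(-1/820) + (-16 - 217)*(1/429) = -124/205 - 233*1/429 = -124/205 - 233/429 = -100961/87945 ≈ -1.1480)
k*S = -100961/87945*(-11) = 100961/7995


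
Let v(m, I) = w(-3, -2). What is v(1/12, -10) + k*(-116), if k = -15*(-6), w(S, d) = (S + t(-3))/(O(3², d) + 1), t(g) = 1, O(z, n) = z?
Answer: -52201/5 ≈ -10440.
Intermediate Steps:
w(S, d) = ⅒ + S/10 (w(S, d) = (S + 1)/(3² + 1) = (1 + S)/(9 + 1) = (1 + S)/10 = (1 + S)*(⅒) = ⅒ + S/10)
v(m, I) = -⅕ (v(m, I) = ⅒ + (⅒)*(-3) = ⅒ - 3/10 = -⅕)
k = 90
v(1/12, -10) + k*(-116) = -⅕ + 90*(-116) = -⅕ - 10440 = -52201/5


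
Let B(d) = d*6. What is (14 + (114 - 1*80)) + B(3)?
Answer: 66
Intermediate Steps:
B(d) = 6*d
(14 + (114 - 1*80)) + B(3) = (14 + (114 - 1*80)) + 6*3 = (14 + (114 - 80)) + 18 = (14 + 34) + 18 = 48 + 18 = 66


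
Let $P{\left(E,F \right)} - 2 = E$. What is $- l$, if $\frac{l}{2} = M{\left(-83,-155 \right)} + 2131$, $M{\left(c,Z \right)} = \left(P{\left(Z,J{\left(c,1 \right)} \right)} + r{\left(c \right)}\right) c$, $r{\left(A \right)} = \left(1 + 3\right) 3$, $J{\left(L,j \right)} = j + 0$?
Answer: $-27668$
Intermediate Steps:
$J{\left(L,j \right)} = j$
$r{\left(A \right)} = 12$ ($r{\left(A \right)} = 4 \cdot 3 = 12$)
$P{\left(E,F \right)} = 2 + E$
$M{\left(c,Z \right)} = c \left(14 + Z\right)$ ($M{\left(c,Z \right)} = \left(\left(2 + Z\right) + 12\right) c = \left(14 + Z\right) c = c \left(14 + Z\right)$)
$l = 27668$ ($l = 2 \left(- 83 \left(14 - 155\right) + 2131\right) = 2 \left(\left(-83\right) \left(-141\right) + 2131\right) = 2 \left(11703 + 2131\right) = 2 \cdot 13834 = 27668$)
$- l = \left(-1\right) 27668 = -27668$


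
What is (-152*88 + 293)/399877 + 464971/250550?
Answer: 2052283853/1125721150 ≈ 1.8231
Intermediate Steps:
(-152*88 + 293)/399877 + 464971/250550 = (-13376 + 293)*(1/399877) + 464971*(1/250550) = -13083*1/399877 + 464971/250550 = -147/4493 + 464971/250550 = 2052283853/1125721150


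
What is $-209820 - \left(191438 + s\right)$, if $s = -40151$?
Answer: $-361107$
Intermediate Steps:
$-209820 - \left(191438 + s\right) = -209820 - 151287 = -361107$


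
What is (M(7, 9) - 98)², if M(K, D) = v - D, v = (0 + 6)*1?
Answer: 10201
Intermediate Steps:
v = 6 (v = 6*1 = 6)
M(K, D) = 6 - D
(M(7, 9) - 98)² = ((6 - 1*9) - 98)² = ((6 - 9) - 98)² = (-3 - 98)² = (-101)² = 10201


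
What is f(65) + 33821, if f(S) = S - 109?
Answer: 33777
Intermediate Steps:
f(S) = -109 + S
f(65) + 33821 = (-109 + 65) + 33821 = -44 + 33821 = 33777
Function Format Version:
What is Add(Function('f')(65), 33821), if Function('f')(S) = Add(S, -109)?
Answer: 33777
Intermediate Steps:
Function('f')(S) = Add(-109, S)
Add(Function('f')(65), 33821) = Add(Add(-109, 65), 33821) = Add(-44, 33821) = 33777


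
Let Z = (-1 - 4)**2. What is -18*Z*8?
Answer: -3600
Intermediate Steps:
Z = 25 (Z = (-5)**2 = 25)
-18*Z*8 = -18*25*8 = -450*8 = -3600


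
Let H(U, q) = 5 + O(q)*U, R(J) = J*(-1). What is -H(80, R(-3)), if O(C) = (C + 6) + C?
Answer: -965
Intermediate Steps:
O(C) = 6 + 2*C (O(C) = (6 + C) + C = 6 + 2*C)
R(J) = -J
H(U, q) = 5 + U*(6 + 2*q) (H(U, q) = 5 + (6 + 2*q)*U = 5 + U*(6 + 2*q))
-H(80, R(-3)) = -(5 + 2*80*(3 - 1*(-3))) = -(5 + 2*80*(3 + 3)) = -(5 + 2*80*6) = -(5 + 960) = -1*965 = -965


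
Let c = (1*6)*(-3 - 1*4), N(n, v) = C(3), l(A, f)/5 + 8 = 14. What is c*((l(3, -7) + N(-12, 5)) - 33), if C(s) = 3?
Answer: 0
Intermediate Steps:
l(A, f) = 30 (l(A, f) = -40 + 5*14 = -40 + 70 = 30)
N(n, v) = 3
c = -42 (c = 6*(-3 - 4) = 6*(-7) = -42)
c*((l(3, -7) + N(-12, 5)) - 33) = -42*((30 + 3) - 33) = -42*(33 - 33) = -42*0 = 0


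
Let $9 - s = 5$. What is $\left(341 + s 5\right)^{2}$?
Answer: $130321$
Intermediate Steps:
$s = 4$ ($s = 9 - 5 = 4$)
$\left(341 + s 5\right)^{2} = \left(341 + 4 \cdot 5\right)^{2} = \left(341 + 20\right)^{2} = 361^{2} = 130321$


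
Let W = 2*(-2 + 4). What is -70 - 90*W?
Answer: -430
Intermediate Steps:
W = 4 (W = 2*2 = 4)
-70 - 90*W = -70 - 90*4 = -70 - 360 = -430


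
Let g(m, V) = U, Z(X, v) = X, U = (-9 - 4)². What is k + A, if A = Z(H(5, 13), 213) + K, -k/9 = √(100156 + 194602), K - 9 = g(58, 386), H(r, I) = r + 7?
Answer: 190 - 9*√294758 ≈ -4696.2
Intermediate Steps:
U = 169 (U = (-13)² = 169)
H(r, I) = 7 + r
g(m, V) = 169
K = 178 (K = 9 + 169 = 178)
k = -9*√294758 (k = -9*√(100156 + 194602) = -9*√294758 ≈ -4886.2)
A = 190 (A = (7 + 5) + 178 = 12 + 178 = 190)
k + A = -9*√294758 + 190 = 190 - 9*√294758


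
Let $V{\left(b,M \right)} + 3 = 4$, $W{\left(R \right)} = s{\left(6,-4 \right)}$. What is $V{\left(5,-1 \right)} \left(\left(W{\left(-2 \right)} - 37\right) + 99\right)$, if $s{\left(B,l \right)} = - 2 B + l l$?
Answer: $66$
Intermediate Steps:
$s{\left(B,l \right)} = l^{2} - 2 B$ ($s{\left(B,l \right)} = - 2 B + l^{2} = l^{2} - 2 B$)
$W{\left(R \right)} = 4$ ($W{\left(R \right)} = \left(-4\right)^{2} - 12 = 16 - 12 = 4$)
$V{\left(b,M \right)} = 1$ ($V{\left(b,M \right)} = -3 + 4 = 1$)
$V{\left(5,-1 \right)} \left(\left(W{\left(-2 \right)} - 37\right) + 99\right) = 1 \left(\left(4 - 37\right) + 99\right) = 1 \left(-33 + 99\right) = 1 \cdot 66 = 66$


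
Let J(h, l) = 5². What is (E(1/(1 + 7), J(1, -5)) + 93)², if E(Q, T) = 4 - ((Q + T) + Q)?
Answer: 82369/16 ≈ 5148.1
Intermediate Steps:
J(h, l) = 25
E(Q, T) = 4 - T - 2*Q (E(Q, T) = 4 - (T + 2*Q) = 4 + (-T - 2*Q) = 4 - T - 2*Q)
(E(1/(1 + 7), J(1, -5)) + 93)² = ((4 - 1*25 - 2/(1 + 7)) + 93)² = ((4 - 25 - 2/8) + 93)² = ((4 - 25 - 2*⅛) + 93)² = ((4 - 25 - ¼) + 93)² = (-85/4 + 93)² = (287/4)² = 82369/16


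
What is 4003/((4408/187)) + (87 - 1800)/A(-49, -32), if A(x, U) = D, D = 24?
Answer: 108485/1102 ≈ 98.444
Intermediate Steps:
A(x, U) = 24
4003/((4408/187)) + (87 - 1800)/A(-49, -32) = 4003/((4408/187)) + (87 - 1800)/24 = 4003/((4408*(1/187))) - 1713*1/24 = 4003/(4408/187) - 571/8 = 4003*(187/4408) - 571/8 = 748561/4408 - 571/8 = 108485/1102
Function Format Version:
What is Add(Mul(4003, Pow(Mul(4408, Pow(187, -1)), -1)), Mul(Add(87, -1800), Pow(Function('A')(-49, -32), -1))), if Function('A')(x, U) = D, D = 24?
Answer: Rational(108485, 1102) ≈ 98.444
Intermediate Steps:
Function('A')(x, U) = 24
Add(Mul(4003, Pow(Mul(4408, Pow(187, -1)), -1)), Mul(Add(87, -1800), Pow(Function('A')(-49, -32), -1))) = Add(Mul(4003, Pow(Mul(4408, Pow(187, -1)), -1)), Mul(Add(87, -1800), Pow(24, -1))) = Add(Mul(4003, Pow(Mul(4408, Rational(1, 187)), -1)), Mul(-1713, Rational(1, 24))) = Add(Mul(4003, Pow(Rational(4408, 187), -1)), Rational(-571, 8)) = Add(Mul(4003, Rational(187, 4408)), Rational(-571, 8)) = Add(Rational(748561, 4408), Rational(-571, 8)) = Rational(108485, 1102)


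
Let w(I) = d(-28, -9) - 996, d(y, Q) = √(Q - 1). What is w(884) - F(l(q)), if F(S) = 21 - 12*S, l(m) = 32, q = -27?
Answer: -633 + I*√10 ≈ -633.0 + 3.1623*I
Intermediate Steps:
d(y, Q) = √(-1 + Q)
w(I) = -996 + I*√10 (w(I) = √(-1 - 9) - 996 = √(-10) - 996 = I*√10 - 996 = -996 + I*√10)
w(884) - F(l(q)) = (-996 + I*√10) - (21 - 12*32) = (-996 + I*√10) - (21 - 384) = (-996 + I*√10) - 1*(-363) = (-996 + I*√10) + 363 = -633 + I*√10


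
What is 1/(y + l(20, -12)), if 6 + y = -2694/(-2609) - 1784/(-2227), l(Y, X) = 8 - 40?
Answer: -5810243/210135240 ≈ -0.027650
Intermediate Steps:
l(Y, X) = -32
y = -24207464/5810243 (y = -6 + (-2694/(-2609) - 1784/(-2227)) = -6 + (-2694*(-1/2609) - 1784*(-1/2227)) = -6 + (2694/2609 + 1784/2227) = -6 + 10653994/5810243 = -24207464/5810243 ≈ -4.1663)
1/(y + l(20, -12)) = 1/(-24207464/5810243 - 32) = 1/(-210135240/5810243) = -5810243/210135240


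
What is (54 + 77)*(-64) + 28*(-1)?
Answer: -8412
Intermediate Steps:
(54 + 77)*(-64) + 28*(-1) = 131*(-64) - 28 = -8384 - 28 = -8412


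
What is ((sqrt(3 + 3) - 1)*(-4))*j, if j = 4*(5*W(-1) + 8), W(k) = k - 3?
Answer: -192 + 192*sqrt(6) ≈ 278.30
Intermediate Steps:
W(k) = -3 + k
j = -48 (j = 4*(5*(-3 - 1) + 8) = 4*(5*(-4) + 8) = 4*(-20 + 8) = 4*(-12) = -48)
((sqrt(3 + 3) - 1)*(-4))*j = ((sqrt(3 + 3) - 1)*(-4))*(-48) = ((sqrt(6) - 1)*(-4))*(-48) = ((-1 + sqrt(6))*(-4))*(-48) = (4 - 4*sqrt(6))*(-48) = -192 + 192*sqrt(6)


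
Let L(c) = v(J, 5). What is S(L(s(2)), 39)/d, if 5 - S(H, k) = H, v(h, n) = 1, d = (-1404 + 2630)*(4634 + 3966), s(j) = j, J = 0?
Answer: 1/2635900 ≈ 3.7938e-7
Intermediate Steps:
d = 10543600 (d = 1226*8600 = 10543600)
L(c) = 1
S(H, k) = 5 - H
S(L(s(2)), 39)/d = (5 - 1*1)/10543600 = (5 - 1)*(1/10543600) = 4*(1/10543600) = 1/2635900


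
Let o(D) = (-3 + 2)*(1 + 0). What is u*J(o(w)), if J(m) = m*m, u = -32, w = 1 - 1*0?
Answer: -32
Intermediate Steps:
w = 1 (w = 1 + 0 = 1)
o(D) = -1 (o(D) = -1*1 = -1)
J(m) = m²
u*J(o(w)) = -32*(-1)² = -32*1 = -32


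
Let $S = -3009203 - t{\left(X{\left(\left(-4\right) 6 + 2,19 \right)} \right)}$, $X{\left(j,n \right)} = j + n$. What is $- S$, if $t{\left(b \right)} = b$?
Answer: $3009200$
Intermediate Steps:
$S = -3009200$ ($S = -3009203 - \left(\left(\left(-4\right) 6 + 2\right) + 19\right) = -3009203 - \left(\left(-24 + 2\right) + 19\right) = -3009203 - \left(-22 + 19\right) = -3009203 - -3 = -3009203 + 3 = -3009200$)
$- S = \left(-1\right) \left(-3009200\right) = 3009200$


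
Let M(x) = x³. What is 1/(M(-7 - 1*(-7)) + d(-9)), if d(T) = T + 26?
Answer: 1/17 ≈ 0.058824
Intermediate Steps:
d(T) = 26 + T
1/(M(-7 - 1*(-7)) + d(-9)) = 1/((-7 - 1*(-7))³ + (26 - 9)) = 1/((-7 + 7)³ + 17) = 1/(0³ + 17) = 1/(0 + 17) = 1/17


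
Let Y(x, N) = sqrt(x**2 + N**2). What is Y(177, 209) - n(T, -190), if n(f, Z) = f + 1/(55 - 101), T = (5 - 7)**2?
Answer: -183/46 + sqrt(75010) ≈ 269.90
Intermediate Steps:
T = 4 (T = (-2)**2 = 4)
Y(x, N) = sqrt(N**2 + x**2)
n(f, Z) = -1/46 + f (n(f, Z) = f + 1/(-46) = f - 1/46 = -1/46 + f)
Y(177, 209) - n(T, -190) = sqrt(209**2 + 177**2) - (-1/46 + 4) = sqrt(43681 + 31329) - 1*183/46 = sqrt(75010) - 183/46 = -183/46 + sqrt(75010)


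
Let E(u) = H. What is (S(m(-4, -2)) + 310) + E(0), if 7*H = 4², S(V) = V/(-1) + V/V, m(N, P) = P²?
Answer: 2165/7 ≈ 309.29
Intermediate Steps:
S(V) = 1 - V (S(V) = V*(-1) + 1 = -V + 1 = 1 - V)
H = 16/7 (H = (⅐)*4² = (⅐)*16 = 16/7 ≈ 2.2857)
E(u) = 16/7
(S(m(-4, -2)) + 310) + E(0) = ((1 - 1*(-2)²) + 310) + 16/7 = ((1 - 1*4) + 310) + 16/7 = ((1 - 4) + 310) + 16/7 = (-3 + 310) + 16/7 = 307 + 16/7 = 2165/7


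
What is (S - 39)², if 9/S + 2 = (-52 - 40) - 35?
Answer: 2822400/1849 ≈ 1526.4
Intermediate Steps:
S = -3/43 (S = 9/(-2 + ((-52 - 40) - 35)) = 9/(-2 + (-92 - 35)) = 9/(-2 - 127) = 9/(-129) = 9*(-1/129) = -3/43 ≈ -0.069767)
(S - 39)² = (-3/43 - 39)² = (-1680/43)² = 2822400/1849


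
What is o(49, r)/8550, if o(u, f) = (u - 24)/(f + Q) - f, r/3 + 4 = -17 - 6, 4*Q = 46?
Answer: 11209/1188450 ≈ 0.0094316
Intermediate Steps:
Q = 23/2 (Q = (¼)*46 = 23/2 ≈ 11.500)
r = -81 (r = -12 + 3*(-17 - 6) = -12 + 3*(-23) = -12 - 69 = -81)
o(u, f) = -f + (-24 + u)/(23/2 + f) (o(u, f) = (u - 24)/(f + 23/2) - f = (-24 + u)/(23/2 + f) - f = -f + (-24 + u)/(23/2 + f))
o(49, r)/8550 = ((-48 - 23*(-81) - 2*(-81)² + 2*49)/(23 + 2*(-81)))/8550 = ((-48 + 1863 - 2*6561 + 98)/(23 - 162))*(1/8550) = ((-48 + 1863 - 13122 + 98)/(-139))*(1/8550) = -1/139*(-11209)*(1/8550) = (11209/139)*(1/8550) = 11209/1188450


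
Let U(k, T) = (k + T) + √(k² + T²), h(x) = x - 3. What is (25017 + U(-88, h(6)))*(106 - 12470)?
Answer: -308259248 - 12364*√7753 ≈ -3.0935e+8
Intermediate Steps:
h(x) = -3 + x
U(k, T) = T + k + √(T² + k²) (U(k, T) = (T + k) + √(T² + k²) = T + k + √(T² + k²))
(25017 + U(-88, h(6)))*(106 - 12470) = (25017 + ((-3 + 6) - 88 + √((-3 + 6)² + (-88)²)))*(106 - 12470) = (25017 + (3 - 88 + √(3² + 7744)))*(-12364) = (25017 + (3 - 88 + √(9 + 7744)))*(-12364) = (25017 + (3 - 88 + √7753))*(-12364) = (25017 + (-85 + √7753))*(-12364) = (24932 + √7753)*(-12364) = -308259248 - 12364*√7753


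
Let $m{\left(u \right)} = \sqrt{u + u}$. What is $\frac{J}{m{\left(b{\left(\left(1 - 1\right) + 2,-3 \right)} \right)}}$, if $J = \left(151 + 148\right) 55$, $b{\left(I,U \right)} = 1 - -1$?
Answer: $\frac{16445}{2} \approx 8222.5$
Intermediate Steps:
$b{\left(I,U \right)} = 2$ ($b{\left(I,U \right)} = 1 + 1 = 2$)
$J = 16445$ ($J = 299 \cdot 55 = 16445$)
$m{\left(u \right)} = \sqrt{2} \sqrt{u}$ ($m{\left(u \right)} = \sqrt{2 u} = \sqrt{2} \sqrt{u}$)
$\frac{J}{m{\left(b{\left(\left(1 - 1\right) + 2,-3 \right)} \right)}} = \frac{16445}{\sqrt{2} \sqrt{2}} = \frac{16445}{2}$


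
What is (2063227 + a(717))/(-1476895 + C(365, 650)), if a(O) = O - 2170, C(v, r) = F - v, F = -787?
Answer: -2061774/1478047 ≈ -1.3949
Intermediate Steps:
C(v, r) = -787 - v
a(O) = -2170 + O
(2063227 + a(717))/(-1476895 + C(365, 650)) = (2063227 + (-2170 + 717))/(-1476895 + (-787 - 1*365)) = (2063227 - 1453)/(-1476895 + (-787 - 365)) = 2061774/(-1476895 - 1152) = 2061774/(-1478047) = 2061774*(-1/1478047) = -2061774/1478047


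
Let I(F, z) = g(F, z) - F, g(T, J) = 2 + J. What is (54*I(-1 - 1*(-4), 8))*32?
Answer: 12096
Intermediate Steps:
I(F, z) = 2 + z - F (I(F, z) = (2 + z) - F = 2 + z - F)
(54*I(-1 - 1*(-4), 8))*32 = (54*(2 + 8 - (-1 - 1*(-4))))*32 = (54*(2 + 8 - (-1 + 4)))*32 = (54*(2 + 8 - 1*3))*32 = (54*(2 + 8 - 3))*32 = (54*7)*32 = 378*32 = 12096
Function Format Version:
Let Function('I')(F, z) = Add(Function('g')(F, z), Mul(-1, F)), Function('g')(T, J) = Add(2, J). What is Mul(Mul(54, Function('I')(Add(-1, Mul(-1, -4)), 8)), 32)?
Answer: 12096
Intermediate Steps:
Function('I')(F, z) = Add(2, z, Mul(-1, F)) (Function('I')(F, z) = Add(Add(2, z), Mul(-1, F)) = Add(2, z, Mul(-1, F)))
Mul(Mul(54, Function('I')(Add(-1, Mul(-1, -4)), 8)), 32) = Mul(Mul(54, Add(2, 8, Mul(-1, Add(-1, Mul(-1, -4))))), 32) = Mul(Mul(54, Add(2, 8, Mul(-1, Add(-1, 4)))), 32) = Mul(Mul(54, Add(2, 8, Mul(-1, 3))), 32) = Mul(Mul(54, Add(2, 8, -3)), 32) = Mul(Mul(54, 7), 32) = Mul(378, 32) = 12096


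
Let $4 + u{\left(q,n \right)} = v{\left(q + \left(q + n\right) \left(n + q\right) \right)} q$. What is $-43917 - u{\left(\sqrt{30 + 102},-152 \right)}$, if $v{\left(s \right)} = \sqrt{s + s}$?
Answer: $-43913 - 4 \sqrt{383394 - 9999 \sqrt{33}} \approx -46197.0$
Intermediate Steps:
$v{\left(s \right)} = \sqrt{2} \sqrt{s}$ ($v{\left(s \right)} = \sqrt{2 s} = \sqrt{2} \sqrt{s}$)
$u{\left(q,n \right)} = -4 + q \sqrt{2} \sqrt{q + \left(n + q\right)^{2}}$ ($u{\left(q,n \right)} = -4 + \sqrt{2} \sqrt{q + \left(q + n\right) \left(n + q\right)} q = -4 + \sqrt{2} \sqrt{q + \left(n + q\right) \left(n + q\right)} q = -4 + \sqrt{2} \sqrt{q + \left(n + q\right)^{2}} q = -4 + q \sqrt{2} \sqrt{q + \left(n + q\right)^{2}}$)
$-43917 - u{\left(\sqrt{30 + 102},-152 \right)} = -43917 - \left(-4 + \sqrt{30 + 102} \sqrt{2} \sqrt{\sqrt{30 + 102} + \left(-152\right)^{2} + \left(\sqrt{30 + 102}\right)^{2} + 2 \left(-152\right) \sqrt{30 + 102}}\right) = -43917 - \left(-4 + \sqrt{132} \sqrt{2} \sqrt{\sqrt{132} + 23104 + \left(\sqrt{132}\right)^{2} + 2 \left(-152\right) \sqrt{132}}\right) = -43917 - \left(-4 + 2 \sqrt{33} \sqrt{2} \sqrt{2 \sqrt{33} + 23104 + \left(2 \sqrt{33}\right)^{2} + 2 \left(-152\right) 2 \sqrt{33}}\right) = -43917 - \left(-4 + 2 \sqrt{33} \sqrt{2} \sqrt{2 \sqrt{33} + 23104 + 132 - 608 \sqrt{33}}\right) = -43917 - \left(-4 + 2 \sqrt{33} \sqrt{2} \sqrt{23236 - 606 \sqrt{33}}\right) = -43917 - \left(-4 + 2 \sqrt{66} \sqrt{23236 - 606 \sqrt{33}}\right) = -43917 + \left(4 - 2 \sqrt{66} \sqrt{23236 - 606 \sqrt{33}}\right) = -43913 - 2 \sqrt{66} \sqrt{23236 - 606 \sqrt{33}}$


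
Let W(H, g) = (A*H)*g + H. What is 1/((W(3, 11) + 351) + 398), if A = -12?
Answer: 1/356 ≈ 0.0028090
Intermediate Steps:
W(H, g) = H - 12*H*g (W(H, g) = (-12*H)*g + H = -12*H*g + H = H - 12*H*g)
1/((W(3, 11) + 351) + 398) = 1/((3*(1 - 12*11) + 351) + 398) = 1/((3*(1 - 132) + 351) + 398) = 1/((3*(-131) + 351) + 398) = 1/((-393 + 351) + 398) = 1/(-42 + 398) = 1/356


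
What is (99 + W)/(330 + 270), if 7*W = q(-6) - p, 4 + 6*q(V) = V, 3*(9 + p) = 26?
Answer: 83/504 ≈ 0.16468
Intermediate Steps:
p = -⅓ (p = -9 + (⅓)*26 = -9 + 26/3 = -⅓ ≈ -0.33333)
q(V) = -⅔ + V/6
W = -4/21 (W = ((-⅔ + (⅙)*(-6)) - 1*(-⅓))/7 = ((-⅔ - 1) + ⅓)/7 = (-5/3 + ⅓)/7 = (⅐)*(-4/3) = -4/21 ≈ -0.19048)
(99 + W)/(330 + 270) = (99 - 4/21)/(330 + 270) = (2075/21)/600 = (2075/21)*(1/600) = 83/504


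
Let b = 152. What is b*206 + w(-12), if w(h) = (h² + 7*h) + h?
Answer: 31360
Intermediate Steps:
w(h) = h² + 8*h
b*206 + w(-12) = 152*206 - 12*(8 - 12) = 31312 - 12*(-4) = 31312 + 48 = 31360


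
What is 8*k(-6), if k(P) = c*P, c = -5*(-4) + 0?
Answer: -960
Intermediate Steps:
c = 20 (c = 20 + 0 = 20)
k(P) = 20*P
8*k(-6) = 8*(20*(-6)) = 8*(-120) = -960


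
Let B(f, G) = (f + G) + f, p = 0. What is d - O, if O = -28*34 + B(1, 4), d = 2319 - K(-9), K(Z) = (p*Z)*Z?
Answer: 3265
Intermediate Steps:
B(f, G) = G + 2*f (B(f, G) = (G + f) + f = G + 2*f)
K(Z) = 0 (K(Z) = (0*Z)*Z = 0*Z = 0)
d = 2319 (d = 2319 - 1*0 = 2319 + 0 = 2319)
O = -946 (O = -28*34 + (4 + 2*1) = -952 + (4 + 2) = -952 + 6 = -946)
d - O = 2319 - 1*(-946) = 2319 + 946 = 3265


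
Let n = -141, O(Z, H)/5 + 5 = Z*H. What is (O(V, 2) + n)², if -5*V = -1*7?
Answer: 23104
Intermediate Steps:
V = 7/5 (V = -(-1)*7/5 = -⅕*(-7) = 7/5 ≈ 1.4000)
O(Z, H) = -25 + 5*H*Z (O(Z, H) = -25 + 5*(Z*H) = -25 + 5*(H*Z) = -25 + 5*H*Z)
(O(V, 2) + n)² = ((-25 + 5*2*(7/5)) - 141)² = ((-25 + 14) - 141)² = (-11 - 141)² = (-152)² = 23104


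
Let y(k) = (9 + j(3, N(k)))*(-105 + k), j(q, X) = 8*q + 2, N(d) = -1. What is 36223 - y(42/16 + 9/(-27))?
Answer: 955627/24 ≈ 39818.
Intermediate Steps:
j(q, X) = 2 + 8*q
y(k) = -3675 + 35*k (y(k) = (9 + (2 + 8*3))*(-105 + k) = (9 + (2 + 24))*(-105 + k) = (9 + 26)*(-105 + k) = 35*(-105 + k) = -3675 + 35*k)
36223 - y(42/16 + 9/(-27)) = 36223 - (-3675 + 35*(42/16 + 9/(-27))) = 36223 - (-3675 + 35*(42*(1/16) + 9*(-1/27))) = 36223 - (-3675 + 35*(21/8 - 1/3)) = 36223 - (-3675 + 35*(55/24)) = 36223 - (-3675 + 1925/24) = 36223 - 1*(-86275/24) = 36223 + 86275/24 = 955627/24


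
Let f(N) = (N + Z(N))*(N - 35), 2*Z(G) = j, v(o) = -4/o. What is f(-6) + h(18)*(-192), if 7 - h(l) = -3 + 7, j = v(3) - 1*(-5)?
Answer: -2431/6 ≈ -405.17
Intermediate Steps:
j = 11/3 (j = -4/3 - 1*(-5) = -4*⅓ + 5 = -4/3 + 5 = 11/3 ≈ 3.6667)
Z(G) = 11/6 (Z(G) = (½)*(11/3) = 11/6)
f(N) = (-35 + N)*(11/6 + N) (f(N) = (N + 11/6)*(N - 35) = (11/6 + N)*(-35 + N) = (-35 + N)*(11/6 + N))
h(l) = 3 (h(l) = 7 - (-3 + 7) = 7 - 1*4 = 7 - 4 = 3)
f(-6) + h(18)*(-192) = (-385/6 + (-6)² - 199/6*(-6)) + 3*(-192) = (-385/6 + 36 + 199) - 576 = 1025/6 - 576 = -2431/6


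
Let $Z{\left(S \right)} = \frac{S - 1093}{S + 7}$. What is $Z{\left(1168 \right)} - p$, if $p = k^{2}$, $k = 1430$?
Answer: $- \frac{96110297}{47} \approx -2.0449 \cdot 10^{6}$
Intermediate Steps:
$Z{\left(S \right)} = \frac{-1093 + S}{7 + S}$
$p = 2044900$ ($p = 1430^{2} = 2044900$)
$Z{\left(1168 \right)} - p = \frac{-1093 + 1168}{7 + 1168} - 2044900 = \frac{1}{1175} \cdot 75 - 2044900 = \frac{3}{47} - 2044900 = - \frac{96110297}{47}$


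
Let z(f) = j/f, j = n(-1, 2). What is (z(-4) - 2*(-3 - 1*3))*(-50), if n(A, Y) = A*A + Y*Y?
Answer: -1075/2 ≈ -537.50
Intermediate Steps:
n(A, Y) = A**2 + Y**2
j = 5 (j = (-1)**2 + 2**2 = 1 + 4 = 5)
z(f) = 5/f
(z(-4) - 2*(-3 - 1*3))*(-50) = (5/(-4) - 2*(-3 - 1*3))*(-50) = (5*(-1/4) - 2*(-3 - 3))*(-50) = (-5/4 - 2*(-6))*(-50) = (-5/4 + 12)*(-50) = (43/4)*(-50) = -1075/2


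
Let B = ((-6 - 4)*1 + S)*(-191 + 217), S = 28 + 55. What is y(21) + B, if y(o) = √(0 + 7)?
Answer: 1898 + √7 ≈ 1900.6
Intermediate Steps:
S = 83
y(o) = √7
B = 1898 (B = ((-6 - 4)*1 + 83)*(-191 + 217) = (-10*1 + 83)*26 = (-10 + 83)*26 = 73*26 = 1898)
y(21) + B = √7 + 1898 = 1898 + √7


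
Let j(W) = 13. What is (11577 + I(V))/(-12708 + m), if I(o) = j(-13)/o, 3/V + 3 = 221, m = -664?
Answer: -37565/40116 ≈ -0.93641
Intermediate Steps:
V = 3/218 (V = 3/(-3 + 221) = 3/218 ≈ 0.013761)
I(o) = 13/o
(11577 + I(V))/(-12708 + m) = (11577 + 13/(3/218))/(-12708 - 664) = (11577 + 13*(218/3))/(-13372) = (11577 + 2834/3)*(-1/13372) = (37565/3)*(-1/13372) = -37565/40116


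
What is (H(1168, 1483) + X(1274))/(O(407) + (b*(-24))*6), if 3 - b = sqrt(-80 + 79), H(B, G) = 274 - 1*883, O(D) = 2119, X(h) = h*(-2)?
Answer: -5325859/2866705 + 454608*I/2866705 ≈ -1.8578 + 0.15858*I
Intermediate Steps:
X(h) = -2*h
H(B, G) = -609 (H(B, G) = 274 - 883 = -609)
b = 3 - I (b = 3 - sqrt(-80 + 79) = 3 - sqrt(-1) = 3 - I ≈ 3.0 - 1.0*I)
(H(1168, 1483) + X(1274))/(O(407) + (b*(-24))*6) = (-609 - 2*1274)/(2119 + ((3 - I)*(-24))*6) = (-609 - 2548)/(2119 + (-72 + 24*I)*6) = -3157/(2119 + (-432 + 144*I)) = -3157*(1687 - 144*I)/2866705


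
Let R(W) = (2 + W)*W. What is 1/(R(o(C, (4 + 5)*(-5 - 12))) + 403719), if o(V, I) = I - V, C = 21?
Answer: 1/433647 ≈ 2.3060e-6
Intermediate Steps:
R(W) = W*(2 + W)
1/(R(o(C, (4 + 5)*(-5 - 12))) + 403719) = 1/(((4 + 5)*(-5 - 12) - 1*21)*(2 + ((4 + 5)*(-5 - 12) - 1*21)) + 403719) = 1/((9*(-17) - 21)*(2 + (9*(-17) - 21)) + 403719) = 1/((-153 - 21)*(2 + (-153 - 21)) + 403719) = 1/(-174*(2 - 174) + 403719) = 1/(-174*(-172) + 403719) = 1/(29928 + 403719) = 1/433647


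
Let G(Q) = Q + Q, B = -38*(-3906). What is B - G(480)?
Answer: 147468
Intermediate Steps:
B = 148428
G(Q) = 2*Q
B - G(480) = 148428 - 2*480 = 148428 - 1*960 = 148428 - 960 = 147468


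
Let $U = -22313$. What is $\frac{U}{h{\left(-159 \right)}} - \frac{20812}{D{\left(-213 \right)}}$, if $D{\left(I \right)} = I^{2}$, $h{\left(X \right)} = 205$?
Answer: $- \frac{1016584957}{9300645} \approx -109.3$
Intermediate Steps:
$\frac{U}{h{\left(-159 \right)}} - \frac{20812}{D{\left(-213 \right)}} = - \frac{22313}{205} - \frac{20812}{\left(-213\right)^{2}} = \left(-22313\right) \frac{1}{205} - \frac{20812}{45369} = - \frac{22313}{205} - \frac{20812}{45369} = - \frac{1016584957}{9300645}$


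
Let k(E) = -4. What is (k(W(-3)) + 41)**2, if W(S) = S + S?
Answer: 1369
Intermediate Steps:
W(S) = 2*S
(k(W(-3)) + 41)**2 = (-4 + 41)**2 = 37**2 = 1369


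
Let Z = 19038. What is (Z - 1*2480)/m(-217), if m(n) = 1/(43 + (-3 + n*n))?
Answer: 780361982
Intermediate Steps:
m(n) = 1/(40 + n²) (m(n) = 1/(43 + (-3 + n²)) = 1/(40 + n²))
(Z - 1*2480)/m(-217) = (19038 - 1*2480)/(1/(40 + (-217)²)) = (19038 - 2480)/(1/(40 + 47089)) = 16558/(1/47129) = 16558*47129 = 780361982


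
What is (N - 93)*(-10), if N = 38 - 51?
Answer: 1060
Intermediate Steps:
N = -13
(N - 93)*(-10) = (-13 - 93)*(-10) = -106*(-10) = 1060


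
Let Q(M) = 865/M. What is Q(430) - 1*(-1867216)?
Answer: 160580749/86 ≈ 1.8672e+6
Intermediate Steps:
Q(430) - 1*(-1867216) = 865/430 - 1*(-1867216) = 865*(1/430) + 1867216 = 173/86 + 1867216 = 160580749/86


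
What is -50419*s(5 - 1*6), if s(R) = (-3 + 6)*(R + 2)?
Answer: -151257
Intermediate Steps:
s(R) = 6 + 3*R (s(R) = 3*(2 + R) = 6 + 3*R)
-50419*s(5 - 1*6) = -50419*(6 + 3*(5 - 1*6)) = -50419*(6 + 3*(5 - 6)) = -50419*(6 + 3*(-1)) = -50419*(6 - 3) = -50419*3 = -151257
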